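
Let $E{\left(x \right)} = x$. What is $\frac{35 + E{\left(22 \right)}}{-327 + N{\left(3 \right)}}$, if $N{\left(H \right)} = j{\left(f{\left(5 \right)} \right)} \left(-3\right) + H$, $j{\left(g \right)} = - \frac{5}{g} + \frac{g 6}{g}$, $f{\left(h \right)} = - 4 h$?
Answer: $- \frac{76}{457} \approx -0.1663$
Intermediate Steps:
$j{\left(g \right)} = 6 - \frac{5}{g}$ ($j{\left(g \right)} = - \frac{5}{g} + \frac{6 g}{g} = - \frac{5}{g} + 6 = 6 - \frac{5}{g}$)
$N{\left(H \right)} = - \frac{75}{4} + H$ ($N{\left(H \right)} = \left(6 - \frac{5}{\left(-4\right) 5}\right) \left(-3\right) + H = \left(6 - \frac{5}{-20}\right) \left(-3\right) + H = \left(6 - - \frac{1}{4}\right) \left(-3\right) + H = \left(6 + \frac{1}{4}\right) \left(-3\right) + H = \frac{25}{4} \left(-3\right) + H = - \frac{75}{4} + H$)
$\frac{35 + E{\left(22 \right)}}{-327 + N{\left(3 \right)}} = \frac{35 + 22}{-327 + \left(- \frac{75}{4} + 3\right)} = \frac{57}{-327 - \frac{63}{4}} = \frac{57}{- \frac{1371}{4}} = 57 \left(- \frac{4}{1371}\right) = - \frac{76}{457}$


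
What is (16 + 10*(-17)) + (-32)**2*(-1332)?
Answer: -1364122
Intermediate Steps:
(16 + 10*(-17)) + (-32)**2*(-1332) = (16 - 170) + 1024*(-1332) = -154 - 1363968 = -1364122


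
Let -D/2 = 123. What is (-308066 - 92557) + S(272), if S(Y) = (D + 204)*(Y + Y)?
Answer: -423471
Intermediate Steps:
D = -246 (D = -2*123 = -246)
S(Y) = -84*Y (S(Y) = (-246 + 204)*(Y + Y) = -84*Y)
(-308066 - 92557) + S(272) = (-308066 - 92557) - 84*272 = -400623 - 22848 = -423471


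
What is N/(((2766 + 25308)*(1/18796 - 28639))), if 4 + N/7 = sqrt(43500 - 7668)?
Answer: 263144/7556098051791 - 131572*sqrt(8958)/7556098051791 ≈ -1.6132e-6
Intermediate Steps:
N = -28 + 14*sqrt(8958) (N = -28 + 7*sqrt(43500 - 7668) = -28 + 7*sqrt(35832) = -28 + 7*(2*sqrt(8958)) = -28 + 14*sqrt(8958) ≈ 1297.1)
N/(((2766 + 25308)*(1/18796 - 28639))) = (-28 + 14*sqrt(8958))/(((2766 + 25308)*(1/18796 - 28639))) = (-28 + 14*sqrt(8958))/((28074*(1/18796 - 28639))) = (-28 + 14*sqrt(8958))/((28074*(-538298643/18796))) = (-28 + 14*sqrt(8958))/(-7556098051791/9398) = (-28 + 14*sqrt(8958))*(-9398/7556098051791) = 263144/7556098051791 - 131572*sqrt(8958)/7556098051791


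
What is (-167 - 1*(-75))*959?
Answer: -88228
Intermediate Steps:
(-167 - 1*(-75))*959 = (-167 + 75)*959 = -92*959 = -88228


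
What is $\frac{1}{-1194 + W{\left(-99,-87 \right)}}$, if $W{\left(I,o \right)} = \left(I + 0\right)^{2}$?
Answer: $\frac{1}{8607} \approx 0.00011618$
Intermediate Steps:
$W{\left(I,o \right)} = I^{2}$
$\frac{1}{-1194 + W{\left(-99,-87 \right)}} = \frac{1}{-1194 + \left(-99\right)^{2}} = \frac{1}{-1194 + 9801} = \frac{1}{8607}$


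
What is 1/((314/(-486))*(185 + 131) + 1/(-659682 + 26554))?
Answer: -153850104/31410746579 ≈ -0.0048980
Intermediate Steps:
1/((314/(-486))*(185 + 131) + 1/(-659682 + 26554)) = 1/((314*(-1/486))*316 + 1/(-633128)) = 1/(-157/243*316 - 1/633128) = 1/(-49612/243 - 1/633128) = 1/(-31410746579/153850104) = -153850104/31410746579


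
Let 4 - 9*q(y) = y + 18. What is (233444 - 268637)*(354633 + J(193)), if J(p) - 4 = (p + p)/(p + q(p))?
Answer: -1060869687234/85 ≈ -1.2481e+10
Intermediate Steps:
q(y) = -14/9 - y/9 (q(y) = 4/9 - (y + 18)/9 = 4/9 - (18 + y)/9 = 4/9 + (-2 - y/9) = -14/9 - y/9)
J(p) = 4 + 2*p/(-14/9 + 8*p/9) (J(p) = 4 + (p + p)/(p + (-14/9 - p/9)) = 4 + (2*p)/(-14/9 + 8*p/9) = 4 + 2*p/(-14/9 + 8*p/9))
(233444 - 268637)*(354633 + J(193)) = (233444 - 268637)*(354633 + (-28 + 25*193)/(-7 + 4*193)) = -35193*(354633 + (-28 + 4825)/(-7 + 772)) = -35193*(354633 + 4797/765) = -35193*(354633 + (1/765)*4797) = -35193*(354633 + 533/85) = -35193*30144338/85 = -1060869687234/85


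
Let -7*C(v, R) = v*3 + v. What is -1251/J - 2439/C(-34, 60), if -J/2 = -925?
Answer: -15877593/125800 ≈ -126.21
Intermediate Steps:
C(v, R) = -4*v/7 (C(v, R) = -(v*3 + v)/7 = -(3*v + v)/7 = -4*v/7)
J = 1850 (J = -2*(-925) = 1850)
-1251/J - 2439/C(-34, 60) = -1251/1850 - 2439/((-4/7*(-34))) = -1251*1/1850 - 2439/136/7 = -1251/1850 - 2439*7/136 = -1251/1850 - 17073/136 = -15877593/125800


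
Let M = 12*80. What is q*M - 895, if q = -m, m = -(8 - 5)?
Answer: 1985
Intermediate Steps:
m = -3 (m = -1*3 = -3)
M = 960
q = 3 (q = -1*(-3) = 3)
q*M - 895 = 3*960 - 895 = 2880 - 895 = 1985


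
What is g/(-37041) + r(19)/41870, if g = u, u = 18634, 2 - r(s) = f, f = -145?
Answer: -774760553/1550906670 ≈ -0.49955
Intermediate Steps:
r(s) = 147 (r(s) = 2 - 1*(-145) = 2 + 145 = 147)
g = 18634
g/(-37041) + r(19)/41870 = 18634/(-37041) + 147/41870 = 18634*(-1/37041) + 147*(1/41870) = -18634/37041 + 147/41870 = -774760553/1550906670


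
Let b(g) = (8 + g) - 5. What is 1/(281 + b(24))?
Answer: 1/308 ≈ 0.0032468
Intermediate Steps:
b(g) = 3 + g
1/(281 + b(24)) = 1/(281 + (3 + 24)) = 1/(281 + 27) = 1/308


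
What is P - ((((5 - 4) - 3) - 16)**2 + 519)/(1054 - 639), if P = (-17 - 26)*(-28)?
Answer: 498817/415 ≈ 1202.0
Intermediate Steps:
P = 1204 (P = -43*(-28) = 1204)
P - ((((5 - 4) - 3) - 16)**2 + 519)/(1054 - 639) = 1204 - ((((5 - 4) - 3) - 16)**2 + 519)/(1054 - 639) = 1204 - (((1 - 3) - 16)**2 + 519)/415 = 1204 - ((-2 - 16)**2 + 519)/415 = 1204 - ((-18)**2 + 519)/415 = 1204 - (324 + 519)/415 = 1204 - 843/415 = 498817/415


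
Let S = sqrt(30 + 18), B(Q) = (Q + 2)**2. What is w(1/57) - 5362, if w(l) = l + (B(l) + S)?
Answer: -17407856/3249 + 4*sqrt(3) ≈ -5351.0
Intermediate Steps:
B(Q) = (2 + Q)**2
S = 4*sqrt(3) (S = sqrt(48) = 4*sqrt(3) ≈ 6.9282)
w(l) = l + (2 + l)**2 + 4*sqrt(3) (w(l) = l + ((2 + l)**2 + 4*sqrt(3)) = l + (2 + l)**2 + 4*sqrt(3))
w(1/57) - 5362 = (1/57 + (2 + 1/57)**2 + 4*sqrt(3)) - 5362 = (1/57 + (115/57)**2 + 4*sqrt(3)) - 5362 = (1/57 + 13225/3249 + 4*sqrt(3)) - 5362 = (13282/3249 + 4*sqrt(3)) - 5362 = -17407856/3249 + 4*sqrt(3)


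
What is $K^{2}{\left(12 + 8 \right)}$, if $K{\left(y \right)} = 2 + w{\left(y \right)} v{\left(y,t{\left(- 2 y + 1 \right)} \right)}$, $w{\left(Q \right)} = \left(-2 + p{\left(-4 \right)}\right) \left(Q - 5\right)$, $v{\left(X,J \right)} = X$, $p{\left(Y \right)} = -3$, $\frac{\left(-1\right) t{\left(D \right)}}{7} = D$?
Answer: $2244004$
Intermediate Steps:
$t{\left(D \right)} = - 7 D$
$w{\left(Q \right)} = 25 - 5 Q$ ($w{\left(Q \right)} = \left(-2 - 3\right) \left(Q - 5\right) = - 5 \left(-5 + Q\right) = 25 - 5 Q$)
$K{\left(y \right)} = 2 + y \left(25 - 5 y\right)$ ($K{\left(y \right)} = 2 + \left(25 - 5 y\right) y = 2 + y \left(25 - 5 y\right)$)
$K^{2}{\left(12 + 8 \right)} = \left(2 + 5 \left(12 + 8\right) \left(5 - \left(12 + 8\right)\right)\right)^{2} = \left(2 + 5 \cdot 20 \left(5 - 20\right)\right)^{2} = \left(2 + 5 \cdot 20 \left(-15\right)\right)^{2} = \left(2 - 1500\right)^{2} = \left(-1498\right)^{2} = 2244004$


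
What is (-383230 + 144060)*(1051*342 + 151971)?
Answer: -122314647210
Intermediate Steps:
(-383230 + 144060)*(1051*342 + 151971) = -239170*(359442 + 151971) = -239170*511413 = -122314647210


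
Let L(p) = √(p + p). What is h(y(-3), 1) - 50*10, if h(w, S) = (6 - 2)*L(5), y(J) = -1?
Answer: -500 + 4*√10 ≈ -487.35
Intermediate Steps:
L(p) = √2*√p (L(p) = √(2*p) = √2*√p)
h(w, S) = 4*√10 (h(w, S) = (6 - 2)*(√2*√5) = 4*√10)
h(y(-3), 1) - 50*10 = 4*√10 - 50*10 = 4*√10 - 500 = -500 + 4*√10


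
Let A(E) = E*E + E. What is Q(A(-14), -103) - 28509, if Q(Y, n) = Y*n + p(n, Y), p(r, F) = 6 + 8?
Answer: -47241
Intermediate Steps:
p(r, F) = 14
A(E) = E + E² (A(E) = E² + E = E + E²)
Q(Y, n) = 14 + Y*n (Q(Y, n) = Y*n + 14 = 14 + Y*n)
Q(A(-14), -103) - 28509 = (14 - 14*(1 - 14)*(-103)) - 28509 = (14 - 14*(-13)*(-103)) - 28509 = (14 + 182*(-103)) - 28509 = (14 - 18746) - 28509 = -18732 - 28509 = -47241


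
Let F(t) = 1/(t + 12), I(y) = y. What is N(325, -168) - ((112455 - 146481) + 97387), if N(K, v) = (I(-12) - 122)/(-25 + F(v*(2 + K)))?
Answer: -86993692645/1373101 ≈ -63356.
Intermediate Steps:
F(t) = 1/(12 + t)
N(K, v) = -134/(-25 + 1/(12 + v*(2 + K))) (N(K, v) = (-12 - 122)/(-25 + 1/(12 + v*(2 + K))) = -134/(-25 + 1/(12 + v*(2 + K))))
N(325, -168) - ((112455 - 146481) + 97387) = 134*(12 - 168*(2 + 325))/(299 + 25*(-168)*(2 + 325)) - ((112455 - 146481) + 97387) = 134*(12 - 168*327)/(299 + 25*(-168)*327) - (-34026 + 97387) = 134*(12 - 54936)/(299 - 1373400) - 1*63361 = 134*(-54924)/(-1373101) - 63361 = 134*(-1/1373101)*(-54924) - 63361 = 7359816/1373101 - 63361 = -86993692645/1373101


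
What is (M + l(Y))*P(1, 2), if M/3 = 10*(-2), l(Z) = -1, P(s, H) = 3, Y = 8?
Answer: -183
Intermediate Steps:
M = -60 (M = 3*(10*(-2)) = 3*(-20) = -60)
(M + l(Y))*P(1, 2) = (-60 - 1)*3 = -61*3 = -183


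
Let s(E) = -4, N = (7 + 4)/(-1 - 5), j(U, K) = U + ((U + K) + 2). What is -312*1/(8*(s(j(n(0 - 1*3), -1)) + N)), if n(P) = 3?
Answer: 234/35 ≈ 6.6857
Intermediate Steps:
j(U, K) = 2 + K + 2*U (j(U, K) = U + ((K + U) + 2) = U + (2 + K + U) = 2 + K + 2*U)
N = -11/6 (N = 11/(-6) = 11*(-⅙) = -11/6 ≈ -1.8333)
-312*1/(8*(s(j(n(0 - 1*3), -1)) + N)) = -312*1/(8*(-4 - 11/6)) = -312/((-35/6*8)) = -312/(-140/3) = -312*(-3/140) = 234/35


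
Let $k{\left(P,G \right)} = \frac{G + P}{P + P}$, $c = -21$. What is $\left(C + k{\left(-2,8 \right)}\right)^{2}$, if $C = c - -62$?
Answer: $\frac{6241}{4} \approx 1560.3$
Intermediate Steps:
$k{\left(P,G \right)} = \frac{G + P}{2 P}$
$C = 41$ ($C = -21 - -62 = -21 + 62 = 41$)
$\left(C + k{\left(-2,8 \right)}\right)^{2} = \left(41 + \frac{8 - 2}{2 \left(-2\right)}\right)^{2} = \left(41 + \frac{1}{2} \left(- \frac{1}{2}\right) 6\right)^{2} = \left(41 - \frac{3}{2}\right)^{2} = \left(\frac{79}{2}\right)^{2} = \frac{6241}{4}$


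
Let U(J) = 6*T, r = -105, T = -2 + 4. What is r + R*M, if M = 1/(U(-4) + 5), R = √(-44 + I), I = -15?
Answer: -105 + I*√59/17 ≈ -105.0 + 0.45183*I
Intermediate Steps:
T = 2
U(J) = 12 (U(J) = 6*2 = 12)
R = I*√59 (R = √(-44 - 15) = √(-59) = I*√59 ≈ 7.6811*I)
M = 1/17 (M = 1/(12 + 5) = 1/17 ≈ 0.058824)
r + R*M = -105 + (I*√59)*(1/17) = -105 + I*√59/17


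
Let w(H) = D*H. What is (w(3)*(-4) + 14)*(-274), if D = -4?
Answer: -16988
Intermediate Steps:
w(H) = -4*H
(w(3)*(-4) + 14)*(-274) = (-4*3*(-4) + 14)*(-274) = (-12*(-4) + 14)*(-274) = (48 + 14)*(-274) = 62*(-274) = -16988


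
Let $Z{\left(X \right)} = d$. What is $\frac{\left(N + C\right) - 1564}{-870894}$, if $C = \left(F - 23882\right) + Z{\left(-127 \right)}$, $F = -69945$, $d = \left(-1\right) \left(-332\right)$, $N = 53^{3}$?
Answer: $- \frac{26909}{435447} \approx -0.061796$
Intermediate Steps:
$N = 148877$
$d = 332$
$Z{\left(X \right)} = 332$
$C = -93495$ ($C = \left(-69945 - 23882\right) + 332 = -93827 + 332 = -93495$)
$\frac{\left(N + C\right) - 1564}{-870894} = \frac{\left(148877 - 93495\right) - 1564}{-870894} = \left(55382 - 1564\right) \left(- \frac{1}{870894}\right) = 53818 \left(- \frac{1}{870894}\right) = - \frac{26909}{435447}$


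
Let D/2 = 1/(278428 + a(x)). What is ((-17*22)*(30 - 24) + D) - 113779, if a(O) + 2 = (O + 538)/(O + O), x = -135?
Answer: -8721984587651/75174617 ≈ -1.1602e+5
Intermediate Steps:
a(O) = -2 + (538 + O)/(2*O) (a(O) = -2 + (O + 538)/(O + O) = -2 + (538 + O)/((2*O)) = -2 + (538 + O)*(1/(2*O)) = -2 + (538 + O)/(2*O))
D = 540/75174617 (D = 2/(278428 + (-3/2 + 269/(-135))) = 2/(278428 + (-3/2 + 269*(-1/135))) = 2/(278428 + (-3/2 - 269/135)) = 2/(278428 - 943/270) = 2/(75174617/270) = 2*(270/75174617) = 540/75174617 ≈ 7.1833e-6)
((-17*22)*(30 - 24) + D) - 113779 = ((-17*22)*(30 - 24) + 540/75174617) - 113779 = (-374*6 + 540/75174617) - 113779 = (-2244 + 540/75174617) - 113779 = -168691840008/75174617 - 113779 = -8721984587651/75174617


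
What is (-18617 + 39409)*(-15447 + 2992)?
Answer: -258964360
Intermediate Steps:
(-18617 + 39409)*(-15447 + 2992) = 20792*(-12455) = -258964360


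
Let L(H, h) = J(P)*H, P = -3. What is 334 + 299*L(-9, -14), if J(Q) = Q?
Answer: 8407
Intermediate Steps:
L(H, h) = -3*H
334 + 299*L(-9, -14) = 334 + 299*(-3*(-9)) = 334 + 299*27 = 334 + 8073 = 8407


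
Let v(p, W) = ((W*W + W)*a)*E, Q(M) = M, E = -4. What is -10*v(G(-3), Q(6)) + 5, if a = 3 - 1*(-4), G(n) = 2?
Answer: 11765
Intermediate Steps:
a = 7 (a = 3 + 4 = 7)
v(p, W) = -28*W - 28*W² (v(p, W) = ((W*W + W)*7)*(-4) = ((W² + W)*7)*(-4) = ((W + W²)*7)*(-4) = (7*W + 7*W²)*(-4) = -28*W - 28*W²)
-10*v(G(-3), Q(6)) + 5 = -(-280)*6*(1 + 6) + 5 = -(-280)*6*7 + 5 = -10*(-1176) + 5 = 11760 + 5 = 11765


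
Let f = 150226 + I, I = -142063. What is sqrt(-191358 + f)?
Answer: 3*I*sqrt(20355) ≈ 428.01*I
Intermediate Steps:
f = 8163 (f = 150226 - 142063 = 8163)
sqrt(-191358 + f) = sqrt(-191358 + 8163) = sqrt(-183195) = 3*I*sqrt(20355)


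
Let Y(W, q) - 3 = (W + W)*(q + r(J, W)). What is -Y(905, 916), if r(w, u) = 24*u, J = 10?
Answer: -40971163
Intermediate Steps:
Y(W, q) = 3 + 2*W*(q + 24*W) (Y(W, q) = 3 + (W + W)*(q + 24*W) = 3 + (2*W)*(q + 24*W) = 3 + 2*W*(q + 24*W))
-Y(905, 916) = -(3 + 48*905**2 + 2*905*916) = -(3 + 48*819025 + 1657960) = -(3 + 39313200 + 1657960) = -1*40971163 = -40971163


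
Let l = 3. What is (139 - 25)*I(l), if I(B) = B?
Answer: 342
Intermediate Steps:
(139 - 25)*I(l) = (139 - 25)*3 = 114*3 = 342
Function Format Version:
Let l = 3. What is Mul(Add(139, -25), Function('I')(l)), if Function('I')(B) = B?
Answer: 342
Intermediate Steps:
Mul(Add(139, -25), Function('I')(l)) = Mul(Add(139, -25), 3) = Mul(114, 3) = 342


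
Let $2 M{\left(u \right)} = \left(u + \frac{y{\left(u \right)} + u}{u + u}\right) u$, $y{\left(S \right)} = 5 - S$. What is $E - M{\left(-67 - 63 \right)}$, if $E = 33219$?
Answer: $\frac{99071}{4} \approx 24768.0$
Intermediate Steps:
$M{\left(u \right)} = \frac{u \left(u + \frac{5}{2 u}\right)}{2}$ ($M{\left(u \right)} = \frac{\left(u + \frac{\left(5 - u\right) + u}{u + u}\right) u}{2} = \frac{\left(u + \frac{5}{2 u}\right) u}{2} = \frac{u \left(u + \frac{5}{2 u}\right)}{2}$)
$E - M{\left(-67 - 63 \right)} = 33219 - \left(\frac{5}{4} + \frac{\left(-67 - 63\right)^{2}}{2}\right) = 33219 - \left(\frac{5}{4} + \frac{\left(-130\right)^{2}}{2}\right) = 33219 - \left(\frac{5}{4} + \frac{1}{2} \cdot 16900\right) = 33219 - \left(\frac{5}{4} + 8450\right) = 33219 - \frac{33805}{4} = \frac{99071}{4}$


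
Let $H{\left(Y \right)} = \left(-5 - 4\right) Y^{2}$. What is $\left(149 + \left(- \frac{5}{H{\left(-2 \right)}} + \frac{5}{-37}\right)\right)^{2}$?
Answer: $\frac{39391531729}{1774224} \approx 22202.0$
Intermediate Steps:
$H{\left(Y \right)} = - 9 Y^{2}$
$\left(149 + \left(- \frac{5}{H{\left(-2 \right)}} + \frac{5}{-37}\right)\right)^{2} = \left(149 + \left(- \frac{5}{\left(-9\right) \left(-2\right)^{2}} + \frac{5}{-37}\right)\right)^{2} = \left(149 - \left(\frac{5}{37} + \frac{5}{\left(-9\right) 4}\right)\right)^{2} = \left(149 - \left(\frac{5}{37} + \frac{5}{-36}\right)\right)^{2} = \left(149 - - \frac{5}{1332}\right)^{2} = \left(149 + \left(\frac{5}{36} - \frac{5}{37}\right)\right)^{2} = \left(149 + \frac{5}{1332}\right)^{2} = \left(\frac{198473}{1332}\right)^{2} = \frac{39391531729}{1774224}$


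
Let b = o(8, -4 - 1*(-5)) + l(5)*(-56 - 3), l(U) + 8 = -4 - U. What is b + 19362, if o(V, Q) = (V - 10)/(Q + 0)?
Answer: 20363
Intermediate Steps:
l(U) = -12 - U (l(U) = -8 + (-4 - U) = -12 - U)
o(V, Q) = (-10 + V)/Q
b = 1001 (b = (-10 + 8)/(-4 - 1*(-5)) + (-12 - 1*5)*(-56 - 3) = -2/(-4 + 5) + (-12 - 5)*(-59) = -2/1 - 17*(-59) = 1*(-2) + 1003 = -2 + 1003 = 1001)
b + 19362 = 1001 + 19362 = 20363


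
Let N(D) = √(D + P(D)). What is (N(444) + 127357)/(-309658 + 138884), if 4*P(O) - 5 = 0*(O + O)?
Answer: -127357/170774 - √1781/341548 ≈ -0.74589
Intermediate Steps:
P(O) = 5/4 (P(O) = 5/4 + (0*(O + O))/4 = 5/4 + (0*(2*O))/4 = 5/4 + (¼)*0 = 5/4 + 0 = 5/4)
N(D) = √(5/4 + D) (N(D) = √(D + 5/4) = √(5/4 + D))
(N(444) + 127357)/(-309658 + 138884) = (√(5 + 4*444)/2 + 127357)/(-309658 + 138884) = (√(5 + 1776)/2 + 127357)/(-170774) = (√1781/2 + 127357)*(-1/170774) = (127357 + √1781/2)*(-1/170774) = -127357/170774 - √1781/341548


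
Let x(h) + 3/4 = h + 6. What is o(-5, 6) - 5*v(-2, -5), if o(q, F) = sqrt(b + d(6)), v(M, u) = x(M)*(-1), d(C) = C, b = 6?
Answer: 65/4 + 2*sqrt(3) ≈ 19.714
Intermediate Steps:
x(h) = 21/4 + h (x(h) = -3/4 + (h + 6) = -3/4 + (6 + h) = 21/4 + h)
v(M, u) = -21/4 - M (v(M, u) = (21/4 + M)*(-1) = -21/4 - M)
o(q, F) = 2*sqrt(3) (o(q, F) = sqrt(6 + 6) = sqrt(12) = 2*sqrt(3))
o(-5, 6) - 5*v(-2, -5) = 2*sqrt(3) - 5*(-21/4 - 1*(-2)) = 2*sqrt(3) - 5*(-21/4 + 2) = 2*sqrt(3) - 5*(-13/4) = 2*sqrt(3) + 65/4 = 65/4 + 2*sqrt(3)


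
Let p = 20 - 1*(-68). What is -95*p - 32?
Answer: -8392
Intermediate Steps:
p = 88 (p = 20 + 68 = 88)
-95*p - 32 = -95*88 - 32 = -8360 - 32 = -8392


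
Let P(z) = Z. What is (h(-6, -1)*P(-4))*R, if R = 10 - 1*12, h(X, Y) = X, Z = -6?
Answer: -72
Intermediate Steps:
P(z) = -6
R = -2 (R = 10 - 12 = -2)
(h(-6, -1)*P(-4))*R = -6*(-6)*(-2) = 36*(-2) = -72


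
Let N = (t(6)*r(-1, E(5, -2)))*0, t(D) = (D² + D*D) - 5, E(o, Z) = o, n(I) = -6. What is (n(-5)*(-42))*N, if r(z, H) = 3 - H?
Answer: 0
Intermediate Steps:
t(D) = -5 + 2*D² (t(D) = (D² + D²) - 5 = 2*D² - 5 = -5 + 2*D²)
N = 0 (N = ((-5 + 2*6²)*(3 - 1*5))*0 = ((-5 + 2*36)*(3 - 5))*0 = ((-5 + 72)*(-2))*0 = (67*(-2))*0 = -134*0 = 0)
(n(-5)*(-42))*N = -6*(-42)*0 = 252*0 = 0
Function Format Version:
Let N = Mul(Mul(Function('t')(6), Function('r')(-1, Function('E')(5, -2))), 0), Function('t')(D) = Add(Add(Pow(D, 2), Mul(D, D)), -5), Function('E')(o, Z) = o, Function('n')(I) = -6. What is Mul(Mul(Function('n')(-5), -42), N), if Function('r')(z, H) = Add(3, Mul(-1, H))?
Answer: 0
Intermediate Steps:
Function('t')(D) = Add(-5, Mul(2, Pow(D, 2))) (Function('t')(D) = Add(Add(Pow(D, 2), Pow(D, 2)), -5) = Add(Mul(2, Pow(D, 2)), -5) = Add(-5, Mul(2, Pow(D, 2))))
N = 0 (N = Mul(Mul(Add(-5, Mul(2, Pow(6, 2))), Add(3, Mul(-1, 5))), 0) = Mul(Mul(Add(-5, Mul(2, 36)), Add(3, -5)), 0) = Mul(Mul(Add(-5, 72), -2), 0) = Mul(Mul(67, -2), 0) = Mul(-134, 0) = 0)
Mul(Mul(Function('n')(-5), -42), N) = Mul(Mul(-6, -42), 0) = Mul(252, 0) = 0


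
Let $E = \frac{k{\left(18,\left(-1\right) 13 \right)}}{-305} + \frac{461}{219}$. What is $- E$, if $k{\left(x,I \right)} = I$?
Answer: $- \frac{143452}{66795} \approx -2.1476$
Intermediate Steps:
$E = \frac{143452}{66795}$ ($E = \frac{\left(-1\right) 13}{-305} + \frac{461}{219} = \left(-13\right) \left(- \frac{1}{305}\right) + 461 \cdot \frac{1}{219} = \frac{13}{305} + \frac{461}{219} = \frac{143452}{66795} \approx 2.1476$)
$- E = \left(-1\right) \frac{143452}{66795} = - \frac{143452}{66795}$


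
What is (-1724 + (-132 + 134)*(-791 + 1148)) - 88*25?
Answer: -3210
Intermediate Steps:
(-1724 + (-132 + 134)*(-791 + 1148)) - 88*25 = (-1724 + 2*357) - 2200 = (-1724 + 714) - 2200 = -1010 - 2200 = -3210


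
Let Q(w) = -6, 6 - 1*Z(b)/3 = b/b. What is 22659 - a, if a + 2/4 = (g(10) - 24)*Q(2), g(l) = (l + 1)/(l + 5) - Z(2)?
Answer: 224299/10 ≈ 22430.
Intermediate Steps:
Z(b) = 15 (Z(b) = 18 - 3*b/b = 18 - 3*1 = 18 - 3 = 15)
g(l) = -15 + (1 + l)/(5 + l) (g(l) = (l + 1)/(l + 5) - 1*15 = (1 + l)/(5 + l) - 15 = -15 + (1 + l)/(5 + l))
a = 2291/10 (a = -½ + (2*(-37 - 7*10)/(5 + 10) - 24)*(-6) = -½ + (2*(-37 - 70)/15 - 24)*(-6) = -½ + (2*(1/15)*(-107) - 24)*(-6) = -½ + (-214/15 - 24)*(-6) = -½ - 574/15*(-6) = -½ + 1148/5 = 2291/10 ≈ 229.10)
22659 - a = 22659 - 1*2291/10 = 22659 - 2291/10 = 224299/10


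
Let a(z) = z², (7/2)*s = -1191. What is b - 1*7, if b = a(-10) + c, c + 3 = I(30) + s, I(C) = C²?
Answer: 4548/7 ≈ 649.71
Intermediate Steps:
s = -2382/7 (s = (2/7)*(-1191) = -2382/7 ≈ -340.29)
c = 3897/7 (c = -3 + (30² - 2382/7) = -3 + (900 - 2382/7) = -3 + 3918/7 = 3897/7 ≈ 556.71)
b = 4597/7 (b = (-10)² + 3897/7 = 100 + 3897/7 = 4597/7 ≈ 656.71)
b - 1*7 = 4597/7 - 1*7 = 4597/7 - 7 = 4548/7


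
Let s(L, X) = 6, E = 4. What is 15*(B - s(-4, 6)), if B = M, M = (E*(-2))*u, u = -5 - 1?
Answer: 630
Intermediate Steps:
u = -6
M = 48 (M = (4*(-2))*(-6) = -8*(-6) = 48)
B = 48
15*(B - s(-4, 6)) = 15*(48 - 1*6) = 15*(48 - 6) = 15*42 = 630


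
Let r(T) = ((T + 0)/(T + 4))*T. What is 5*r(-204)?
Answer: -5202/5 ≈ -1040.4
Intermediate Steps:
r(T) = T²/(4 + T) (r(T) = (T/(4 + T))*T = T²/(4 + T))
5*r(-204) = 5*((-204)²/(4 - 204)) = 5*(41616/(-200)) = 5*(41616*(-1/200)) = 5*(-5202/25) = -5202/5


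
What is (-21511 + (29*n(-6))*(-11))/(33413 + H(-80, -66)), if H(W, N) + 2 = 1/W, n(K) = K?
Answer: -1567760/2672879 ≈ -0.58654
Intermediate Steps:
H(W, N) = -2 + 1/W
(-21511 + (29*n(-6))*(-11))/(33413 + H(-80, -66)) = (-21511 + (29*(-6))*(-11))/(33413 + (-2 + 1/(-80))) = (-21511 - 174*(-11))/(33413 + (-2 - 1/80)) = (-21511 + 1914)/(33413 - 161/80) = -19597/2672879/80 = -19597*80/2672879 = -1567760/2672879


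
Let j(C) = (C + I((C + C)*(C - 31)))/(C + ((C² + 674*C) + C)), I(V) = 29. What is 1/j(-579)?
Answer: 56163/550 ≈ 102.11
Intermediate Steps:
j(C) = (29 + C)/(C² + 676*C) (j(C) = (C + 29)/(C + ((C² + 674*C) + C)) = (29 + C)/(C + (C² + 675*C)) = (29 + C)/(C² + 676*C))
1/j(-579) = 1/((29 - 579)/((-579)*(676 - 579))) = 1/(-1/579*(-550)/97) = 1/(-1/579*1/97*(-550)) = 1/(550/56163) = 56163/550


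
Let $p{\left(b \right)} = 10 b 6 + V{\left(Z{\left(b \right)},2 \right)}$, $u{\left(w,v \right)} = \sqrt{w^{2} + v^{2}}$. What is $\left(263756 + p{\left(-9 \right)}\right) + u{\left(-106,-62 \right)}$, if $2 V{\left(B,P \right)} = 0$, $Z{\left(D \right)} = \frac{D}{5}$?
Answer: $263216 + 2 \sqrt{3770} \approx 2.6334 \cdot 10^{5}$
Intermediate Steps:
$Z{\left(D \right)} = \frac{D}{5}$ ($Z{\left(D \right)} = D \frac{1}{5} = \frac{D}{5}$)
$u{\left(w,v \right)} = \sqrt{v^{2} + w^{2}}$
$V{\left(B,P \right)} = 0$ ($V{\left(B,P \right)} = \frac{1}{2} \cdot 0 = 0$)
$p{\left(b \right)} = 60 b$ ($p{\left(b \right)} = 10 b 6 + 0 = 10 \cdot 6 b + 0 = 60 b + 0 = 60 b$)
$\left(263756 + p{\left(-9 \right)}\right) + u{\left(-106,-62 \right)} = \left(263756 + 60 \left(-9\right)\right) + \sqrt{\left(-62\right)^{2} + \left(-106\right)^{2}} = \left(263756 - 540\right) + \sqrt{3844 + 11236} = 263216 + \sqrt{15080} = 263216 + 2 \sqrt{3770}$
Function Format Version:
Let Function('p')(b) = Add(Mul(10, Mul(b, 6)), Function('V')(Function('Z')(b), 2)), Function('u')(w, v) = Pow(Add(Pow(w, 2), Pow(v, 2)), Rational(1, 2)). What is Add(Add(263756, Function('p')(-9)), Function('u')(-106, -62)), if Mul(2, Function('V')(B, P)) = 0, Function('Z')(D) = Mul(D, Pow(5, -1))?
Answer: Add(263216, Mul(2, Pow(3770, Rational(1, 2)))) ≈ 2.6334e+5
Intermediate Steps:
Function('Z')(D) = Mul(Rational(1, 5), D) (Function('Z')(D) = Mul(D, Rational(1, 5)) = Mul(Rational(1, 5), D))
Function('u')(w, v) = Pow(Add(Pow(v, 2), Pow(w, 2)), Rational(1, 2))
Function('V')(B, P) = 0 (Function('V')(B, P) = Mul(Rational(1, 2), 0) = 0)
Function('p')(b) = Mul(60, b) (Function('p')(b) = Add(Mul(10, Mul(b, 6)), 0) = Add(Mul(10, Mul(6, b)), 0) = Add(Mul(60, b), 0) = Mul(60, b))
Add(Add(263756, Function('p')(-9)), Function('u')(-106, -62)) = Add(Add(263756, Mul(60, -9)), Pow(Add(Pow(-62, 2), Pow(-106, 2)), Rational(1, 2))) = Add(Add(263756, -540), Pow(Add(3844, 11236), Rational(1, 2))) = Add(263216, Pow(15080, Rational(1, 2))) = Add(263216, Mul(2, Pow(3770, Rational(1, 2))))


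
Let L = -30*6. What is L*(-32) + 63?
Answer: 5823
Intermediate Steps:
L = -180
L*(-32) + 63 = -180*(-32) + 63 = 5760 + 63 = 5823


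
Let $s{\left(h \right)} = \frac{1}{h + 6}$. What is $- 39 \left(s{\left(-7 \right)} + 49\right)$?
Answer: $-1872$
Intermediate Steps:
$s{\left(h \right)} = \frac{1}{6 + h}$
$- 39 \left(s{\left(-7 \right)} + 49\right) = - 39 \left(\frac{1}{6 - 7} + 49\right) = - 39 \left(\frac{1}{-1} + 49\right) = - 39 \left(-1 + 49\right) = \left(-39\right) 48 = -1872$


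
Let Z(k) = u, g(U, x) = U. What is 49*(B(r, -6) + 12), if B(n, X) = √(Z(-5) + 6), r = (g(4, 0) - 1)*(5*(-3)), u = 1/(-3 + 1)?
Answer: 588 + 49*√22/2 ≈ 702.92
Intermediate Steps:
u = -½ (u = 1/(-2) = -½ ≈ -0.50000)
r = -45 (r = (4 - 1)*(5*(-3)) = 3*(-15) = -45)
Z(k) = -½
B(n, X) = √22/2 (B(n, X) = √(-½ + 6) = √(11/2) = √22/2)
49*(B(r, -6) + 12) = 49*(√22/2 + 12) = 49*(12 + √22/2) = 588 + 49*√22/2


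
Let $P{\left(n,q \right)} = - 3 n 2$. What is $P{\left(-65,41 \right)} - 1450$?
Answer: $-1060$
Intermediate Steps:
$P{\left(n,q \right)} = - 6 n$
$P{\left(-65,41 \right)} - 1450 = \left(-6\right) \left(-65\right) - 1450 = 390 - 1450 = -1060$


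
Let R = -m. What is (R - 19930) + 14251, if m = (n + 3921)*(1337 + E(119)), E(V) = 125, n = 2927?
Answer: -10017455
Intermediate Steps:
m = 10011776 (m = (2927 + 3921)*(1337 + 125) = 6848*1462 = 10011776)
R = -10011776 (R = -1*10011776 = -10011776)
(R - 19930) + 14251 = (-10011776 - 19930) + 14251 = -10031706 + 14251 = -10017455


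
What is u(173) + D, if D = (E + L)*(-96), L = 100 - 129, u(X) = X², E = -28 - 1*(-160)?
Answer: 20041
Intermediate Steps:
E = 132 (E = -28 + 160 = 132)
L = -29
D = -9888 (D = (132 - 29)*(-96) = 103*(-96) = -9888)
u(173) + D = 173² - 9888 = 29929 - 9888 = 20041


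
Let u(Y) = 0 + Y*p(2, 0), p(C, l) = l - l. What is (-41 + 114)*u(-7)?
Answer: 0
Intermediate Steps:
p(C, l) = 0
u(Y) = 0 (u(Y) = 0 + Y*0 = 0 + 0 = 0)
(-41 + 114)*u(-7) = (-41 + 114)*0 = 73*0 = 0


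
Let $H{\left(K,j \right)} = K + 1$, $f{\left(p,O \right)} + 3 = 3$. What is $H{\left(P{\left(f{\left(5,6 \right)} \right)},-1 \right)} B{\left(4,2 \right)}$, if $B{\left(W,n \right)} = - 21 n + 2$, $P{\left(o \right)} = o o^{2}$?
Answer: $-40$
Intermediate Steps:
$f{\left(p,O \right)} = 0$ ($f{\left(p,O \right)} = -3 + 3 = 0$)
$P{\left(o \right)} = o^{3}$
$B{\left(W,n \right)} = 2 - 21 n$
$H{\left(K,j \right)} = 1 + K$
$H{\left(P{\left(f{\left(5,6 \right)} \right)},-1 \right)} B{\left(4,2 \right)} = \left(1 + 0^{3}\right) \left(2 - 42\right) = \left(1 + 0\right) \left(2 - 42\right) = 1 \left(-40\right) = -40$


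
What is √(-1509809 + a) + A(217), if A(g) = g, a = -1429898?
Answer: 217 + I*√2939707 ≈ 217.0 + 1714.6*I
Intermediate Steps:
√(-1509809 + a) + A(217) = √(-1509809 - 1429898) + 217 = √(-2939707) + 217 = I*√2939707 + 217 = 217 + I*√2939707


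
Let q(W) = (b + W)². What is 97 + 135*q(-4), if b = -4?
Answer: 8737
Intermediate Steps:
q(W) = (-4 + W)²
97 + 135*q(-4) = 97 + 135*(-4 - 4)² = 97 + 135*(-8)² = 97 + 135*64 = 97 + 8640 = 8737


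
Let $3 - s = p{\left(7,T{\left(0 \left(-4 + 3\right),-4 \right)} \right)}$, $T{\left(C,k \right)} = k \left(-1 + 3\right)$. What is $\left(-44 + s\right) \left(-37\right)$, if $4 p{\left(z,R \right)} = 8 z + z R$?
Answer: $1517$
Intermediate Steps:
$T{\left(C,k \right)} = 2 k$ ($T{\left(C,k \right)} = k 2 = 2 k$)
$p{\left(z,R \right)} = 2 z + \frac{R z}{4}$ ($p{\left(z,R \right)} = \frac{8 z + z R}{4} = \frac{8 z + R z}{4} = 2 z + \frac{R z}{4}$)
$s = 3$ ($s = 3 - \frac{1}{4} \cdot 7 \left(8 + 2 \left(-4\right)\right) = 3 - \frac{1}{4} \cdot 7 \left(8 - 8\right) = 3 - \frac{1}{4} \cdot 7 \cdot 0 = 3 - 0 = 3 + 0 = 3$)
$\left(-44 + s\right) \left(-37\right) = \left(-44 + 3\right) \left(-37\right) = \left(-41\right) \left(-37\right) = 1517$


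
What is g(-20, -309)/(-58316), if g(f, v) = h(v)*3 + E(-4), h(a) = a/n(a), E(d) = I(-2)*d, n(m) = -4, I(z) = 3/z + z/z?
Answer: -935/233264 ≈ -0.0040083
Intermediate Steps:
I(z) = 1 + 3/z (I(z) = 3/z + 1 = 1 + 3/z)
E(d) = -d/2 (E(d) = ((3 - 2)/(-2))*d = (-½*1)*d = -d/2)
h(a) = -a/4 (h(a) = a/(-4) = a*(-¼) = -a/4)
g(f, v) = 2 - 3*v/4 (g(f, v) = -v/4*3 - ½*(-4) = -3*v/4 + 2 = 2 - 3*v/4)
g(-20, -309)/(-58316) = (2 - ¾*(-309))/(-58316) = (2 + 927/4)*(-1/58316) = (935/4)*(-1/58316) = -935/233264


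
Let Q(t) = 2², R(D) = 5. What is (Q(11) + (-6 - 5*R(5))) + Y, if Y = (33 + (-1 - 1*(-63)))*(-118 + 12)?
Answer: -10097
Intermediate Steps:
Q(t) = 4
Y = -10070 (Y = (33 + (-1 + 63))*(-106) = (33 + 62)*(-106) = 95*(-106) = -10070)
(Q(11) + (-6 - 5*R(5))) + Y = (4 + (-6 - 5*5)) - 10070 = (4 + (-6 - 25)) - 10070 = (4 - 31) - 10070 = -27 - 10070 = -10097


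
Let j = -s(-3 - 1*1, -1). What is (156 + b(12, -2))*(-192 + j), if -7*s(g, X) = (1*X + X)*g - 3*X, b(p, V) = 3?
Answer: -211947/7 ≈ -30278.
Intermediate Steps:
s(g, X) = 3*X/7 - 2*X*g/7 (s(g, X) = -((1*X + X)*g - 3*X)/7 = -((X + X)*g - 3*X)/7 = -((2*X)*g - 3*X)/7 = -(2*X*g - 3*X)/7 = -(-3*X + 2*X*g)/7 = 3*X/7 - 2*X*g/7)
j = 11/7 (j = -(-1)*(3 - 2*(-3 - 1*1))/7 = -(-1)*(3 - 2*(-3 - 1))/7 = -(-1)*(3 - 2*(-4))/7 = -(-1)*(3 + 8)/7 = -(-1)*11/7 = -1*(-11/7) = 11/7 ≈ 1.5714)
(156 + b(12, -2))*(-192 + j) = (156 + 3)*(-192 + 11/7) = 159*(-1333/7) = -211947/7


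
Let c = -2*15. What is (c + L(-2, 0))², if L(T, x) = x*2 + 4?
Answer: 676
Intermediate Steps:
L(T, x) = 4 + 2*x (L(T, x) = 2*x + 4 = 4 + 2*x)
c = -30
(c + L(-2, 0))² = (-30 + (4 + 2*0))² = (-30 + (4 + 0))² = (-30 + 4)² = (-26)² = 676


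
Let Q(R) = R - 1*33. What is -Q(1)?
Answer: 32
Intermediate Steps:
Q(R) = -33 + R (Q(R) = R - 33 = -33 + R)
-Q(1) = -(-33 + 1) = -1*(-32) = 32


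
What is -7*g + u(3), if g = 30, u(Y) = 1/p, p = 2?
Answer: -419/2 ≈ -209.50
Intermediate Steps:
u(Y) = ½ (u(Y) = 1/2 = ½)
-7*g + u(3) = -7*30 + ½ = -210 + ½ = -419/2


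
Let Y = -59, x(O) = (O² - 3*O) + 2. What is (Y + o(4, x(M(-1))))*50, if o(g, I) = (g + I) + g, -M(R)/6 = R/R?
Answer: 250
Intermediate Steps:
M(R) = -6 (M(R) = -6*R/R = -6*1 = -6)
x(O) = 2 + O² - 3*O
o(g, I) = I + 2*g (o(g, I) = (I + g) + g = I + 2*g)
(Y + o(4, x(M(-1))))*50 = (-59 + ((2 + (-6)² - 3*(-6)) + 2*4))*50 = (-59 + ((2 + 36 + 18) + 8))*50 = (-59 + (56 + 8))*50 = (-59 + 64)*50 = 5*50 = 250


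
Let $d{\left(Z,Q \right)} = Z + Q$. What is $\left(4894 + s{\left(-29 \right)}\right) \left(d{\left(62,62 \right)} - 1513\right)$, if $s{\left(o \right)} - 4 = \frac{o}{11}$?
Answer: $- \frac{74796261}{11} \approx -6.7997 \cdot 10^{6}$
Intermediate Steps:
$d{\left(Z,Q \right)} = Q + Z$
$s{\left(o \right)} = 4 + \frac{o}{11}$
$\left(4894 + s{\left(-29 \right)}\right) \left(d{\left(62,62 \right)} - 1513\right) = \left(4894 + \left(4 + \frac{1}{11} \left(-29\right)\right)\right) \left(\left(62 + 62\right) - 1513\right) = \left(4894 + \left(4 - \frac{29}{11}\right)\right) \left(124 - 1513\right) = \left(4894 + \frac{15}{11}\right) \left(-1389\right) = \frac{53849}{11} \left(-1389\right) = - \frac{74796261}{11}$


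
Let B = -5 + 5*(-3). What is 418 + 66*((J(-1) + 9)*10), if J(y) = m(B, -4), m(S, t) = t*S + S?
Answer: 45958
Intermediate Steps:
B = -20 (B = -5 - 15 = -20)
m(S, t) = S + S*t (m(S, t) = S*t + S = S + S*t)
J(y) = 60 (J(y) = -20*(1 - 4) = -20*(-3) = 60)
418 + 66*((J(-1) + 9)*10) = 418 + 66*((60 + 9)*10) = 418 + 66*(69*10) = 418 + 66*690 = 418 + 45540 = 45958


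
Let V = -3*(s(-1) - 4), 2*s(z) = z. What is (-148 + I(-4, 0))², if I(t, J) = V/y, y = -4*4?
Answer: 22686169/1024 ≈ 22154.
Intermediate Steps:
s(z) = z/2
y = -16
V = 27/2 (V = -3*((½)*(-1) - 4) = -3*(-½ - 4) = -3*(-9/2) = 27/2 ≈ 13.500)
I(t, J) = -27/32 (I(t, J) = (27/2)/(-16) = (27/2)*(-1/16) = -27/32)
(-148 + I(-4, 0))² = (-148 - 27/32)² = (-4763/32)² = 22686169/1024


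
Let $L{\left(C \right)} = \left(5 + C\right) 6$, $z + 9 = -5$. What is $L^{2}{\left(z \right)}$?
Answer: $2916$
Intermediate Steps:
$z = -14$ ($z = -9 - 5 = -14$)
$L{\left(C \right)} = 30 + 6 C$
$L^{2}{\left(z \right)} = \left(30 + 6 \left(-14\right)\right)^{2} = \left(30 - 84\right)^{2} = \left(-54\right)^{2} = 2916$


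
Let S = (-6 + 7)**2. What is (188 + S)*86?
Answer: 16254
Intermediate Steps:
S = 1 (S = 1**2 = 1)
(188 + S)*86 = (188 + 1)*86 = 189*86 = 16254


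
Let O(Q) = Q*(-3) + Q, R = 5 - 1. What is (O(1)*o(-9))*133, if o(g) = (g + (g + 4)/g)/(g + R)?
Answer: -20216/45 ≈ -449.24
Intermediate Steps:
R = 4
O(Q) = -2*Q (O(Q) = -3*Q + Q = -2*Q)
o(g) = (g + (4 + g)/g)/(4 + g) (o(g) = (g + (g + 4)/g)/(g + 4) = (g + (4 + g)/g)/(4 + g))
(O(1)*o(-9))*133 = ((-2*1)*((4 - 9 + (-9)²)/((-9)*(4 - 9))))*133 = -(-2)*(4 - 9 + 81)/(9*(-5))*133 = -(-2)*(-1)*76/(9*5)*133 = -2*76/45*133 = -152/45*133 = -20216/45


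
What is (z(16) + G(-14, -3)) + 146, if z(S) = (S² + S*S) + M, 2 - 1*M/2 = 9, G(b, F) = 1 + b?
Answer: 631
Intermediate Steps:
M = -14 (M = 4 - 2*9 = 4 - 18 = -14)
z(S) = -14 + 2*S² (z(S) = (S² + S*S) - 14 = (S² + S²) - 14 = 2*S² - 14 = -14 + 2*S²)
(z(16) + G(-14, -3)) + 146 = ((-14 + 2*16²) + (1 - 14)) + 146 = ((-14 + 2*256) - 13) + 146 = ((-14 + 512) - 13) + 146 = (498 - 13) + 146 = 485 + 146 = 631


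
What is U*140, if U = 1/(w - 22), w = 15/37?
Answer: -5180/799 ≈ -6.4831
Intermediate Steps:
w = 15/37 (w = 15*(1/37) = 15/37 ≈ 0.40541)
U = -37/799 (U = 1/(15/37 - 22) = 1/(-799/37) = -37/799 ≈ -0.046308)
U*140 = -37/799*140 = -5180/799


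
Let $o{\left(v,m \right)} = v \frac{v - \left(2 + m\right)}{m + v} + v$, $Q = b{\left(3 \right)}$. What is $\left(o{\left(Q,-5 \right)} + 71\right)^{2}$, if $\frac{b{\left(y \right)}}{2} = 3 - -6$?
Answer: $\frac{2356225}{169} \approx 13942.0$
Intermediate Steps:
$b{\left(y \right)} = 18$ ($b{\left(y \right)} = 2 \left(3 - -6\right) = 2 \left(3 + 6\right) = 2 \cdot 9 = 18$)
$Q = 18$
$o{\left(v,m \right)} = v + \frac{v \left(-2 + v - m\right)}{m + v}$ ($o{\left(v,m \right)} = v \frac{-2 + v - m}{m + v} + v = \frac{v \left(-2 + v - m\right)}{m + v} + v = v + \frac{v \left(-2 + v - m\right)}{m + v}$)
$\left(o{\left(Q,-5 \right)} + 71\right)^{2} = \left(2 \cdot 18 \frac{1}{-5 + 18} \left(-1 + 18\right) + 71\right)^{2} = \left(2 \cdot 18 \cdot \frac{1}{13} \cdot 17 + 71\right)^{2} = \left(\frac{612}{13} + 71\right)^{2} = \left(\frac{1535}{13}\right)^{2} = \frac{2356225}{169}$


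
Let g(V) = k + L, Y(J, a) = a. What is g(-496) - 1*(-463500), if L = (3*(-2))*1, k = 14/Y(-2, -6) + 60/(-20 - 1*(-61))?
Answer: 57009655/123 ≈ 4.6349e+5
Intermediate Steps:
k = -107/123 (k = 14/(-6) + 60/(-20 - 1*(-61)) = 14*(-1/6) + 60/(-20 + 61) = -7/3 + 60/41 = -107/123 ≈ -0.86992)
L = -6 (L = -6*1 = -6)
g(V) = -845/123 (g(V) = -107/123 - 6 = -845/123)
g(-496) - 1*(-463500) = -845/123 - 1*(-463500) = -845/123 + 463500 = 57009655/123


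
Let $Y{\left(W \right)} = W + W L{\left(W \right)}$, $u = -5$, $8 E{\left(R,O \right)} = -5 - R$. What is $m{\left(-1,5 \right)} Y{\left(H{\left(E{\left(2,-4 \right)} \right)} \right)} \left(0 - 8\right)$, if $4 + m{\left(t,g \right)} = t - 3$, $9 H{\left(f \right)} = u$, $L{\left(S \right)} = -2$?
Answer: $\frac{320}{9} \approx 35.556$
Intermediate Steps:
$E{\left(R,O \right)} = - \frac{5}{8} - \frac{R}{8}$ ($E{\left(R,O \right)} = \frac{-5 - R}{8} = - \frac{5}{8} - \frac{R}{8}$)
$H{\left(f \right)} = - \frac{5}{9}$ ($H{\left(f \right)} = \frac{1}{9} \left(-5\right) = - \frac{5}{9}$)
$Y{\left(W \right)} = - W$ ($Y{\left(W \right)} = W + W \left(-2\right) = W - 2 W = - W$)
$m{\left(t,g \right)} = -7 + t$ ($m{\left(t,g \right)} = -4 + \left(t - 3\right) = -4 + \left(-3 + t\right) = -7 + t$)
$m{\left(-1,5 \right)} Y{\left(H{\left(E{\left(2,-4 \right)} \right)} \right)} \left(0 - 8\right) = \left(-7 - 1\right) \left(\left(-1\right) \left(- \frac{5}{9}\right)\right) \left(0 - 8\right) = \left(-8\right) \frac{5}{9} \left(-8\right) = \left(- \frac{40}{9}\right) \left(-8\right) = \frac{320}{9}$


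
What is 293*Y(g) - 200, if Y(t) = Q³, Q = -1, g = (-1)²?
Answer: -493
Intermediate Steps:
g = 1
Y(t) = -1 (Y(t) = (-1)³ = -1)
293*Y(g) - 200 = 293*(-1) - 200 = -293 - 200 = -493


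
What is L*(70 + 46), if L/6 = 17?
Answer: 11832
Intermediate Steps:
L = 102 (L = 6*17 = 102)
L*(70 + 46) = 102*(70 + 46) = 102*116 = 11832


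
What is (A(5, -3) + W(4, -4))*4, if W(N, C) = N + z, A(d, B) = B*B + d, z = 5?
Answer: 92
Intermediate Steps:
A(d, B) = d + B² (A(d, B) = B² + d = d + B²)
W(N, C) = 5 + N (W(N, C) = N + 5 = 5 + N)
(A(5, -3) + W(4, -4))*4 = ((5 + (-3)²) + (5 + 4))*4 = ((5 + 9) + 9)*4 = (14 + 9)*4 = 23*4 = 92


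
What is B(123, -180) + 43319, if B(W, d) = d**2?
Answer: 75719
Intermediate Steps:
B(123, -180) + 43319 = (-180)**2 + 43319 = 32400 + 43319 = 75719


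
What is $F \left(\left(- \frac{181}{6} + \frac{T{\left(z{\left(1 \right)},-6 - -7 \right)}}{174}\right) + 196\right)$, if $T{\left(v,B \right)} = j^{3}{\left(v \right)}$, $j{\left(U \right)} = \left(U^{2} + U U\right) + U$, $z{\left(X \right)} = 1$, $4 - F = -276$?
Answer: $\frac{4043480}{87} \approx 46477.0$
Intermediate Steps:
$F = 280$ ($F = 4 - -276 = 4 + 276 = 280$)
$j{\left(U \right)} = U + 2 U^{2}$ ($j{\left(U \right)} = \left(U^{2} + U^{2}\right) + U = 2 U^{2} + U = U + 2 U^{2}$)
$T{\left(v,B \right)} = v^{3} \left(1 + 2 v\right)^{3}$ ($T{\left(v,B \right)} = \left(v \left(1 + 2 v\right)\right)^{3} = v^{3} \left(1 + 2 v\right)^{3}$)
$F \left(\left(- \frac{181}{6} + \frac{T{\left(z{\left(1 \right)},-6 - -7 \right)}}{174}\right) + 196\right) = 280 \left(\left(- \frac{181}{6} + \frac{1^{3} \left(1 + 2 \cdot 1\right)^{3}}{174}\right) + 196\right) = 280 \left(\left(\left(-181\right) \frac{1}{6} + 1 \left(1 + 2\right)^{3} \cdot \frac{1}{174}\right) + 196\right) = 280 \left(\left(- \frac{181}{6} + 1 \cdot 3^{3} \cdot \frac{1}{174}\right) + 196\right) = 280 \left(\left(- \frac{181}{6} + 1 \cdot 27 \cdot \frac{1}{174}\right) + 196\right) = 280 \left(\left(- \frac{181}{6} + 27 \cdot \frac{1}{174}\right) + 196\right) = 280 \left(\left(- \frac{181}{6} + \frac{9}{58}\right) + 196\right) = 280 \left(- \frac{2611}{87} + 196\right) = 280 \cdot \frac{14441}{87} = \frac{4043480}{87}$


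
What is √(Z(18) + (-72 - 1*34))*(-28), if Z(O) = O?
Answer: -56*I*√22 ≈ -262.66*I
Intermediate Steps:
√(Z(18) + (-72 - 1*34))*(-28) = √(18 + (-72 - 1*34))*(-28) = √(18 + (-72 - 34))*(-28) = √(18 - 106)*(-28) = √(-88)*(-28) = (2*I*√22)*(-28) = -56*I*√22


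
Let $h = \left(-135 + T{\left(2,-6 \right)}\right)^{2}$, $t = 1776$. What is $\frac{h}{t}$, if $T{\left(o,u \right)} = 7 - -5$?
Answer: $\frac{5043}{592} \approx 8.5186$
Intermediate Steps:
$T{\left(o,u \right)} = 12$ ($T{\left(o,u \right)} = 7 + 5 = 12$)
$h = 15129$ ($h = \left(-135 + 12\right)^{2} = \left(-123\right)^{2} = 15129$)
$\frac{h}{t} = \frac{15129}{1776} = 15129 \cdot \frac{1}{1776} = \frac{5043}{592}$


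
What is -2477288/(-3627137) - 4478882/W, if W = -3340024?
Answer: 721168235169/356315430332 ≈ 2.0240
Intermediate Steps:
-2477288/(-3627137) - 4478882/W = -2477288/(-3627137) - 4478882/(-3340024) = -2477288*(-1/3627137) - 4478882*(-1/3340024) = 2477288/3627137 + 2239441/1670012 = 721168235169/356315430332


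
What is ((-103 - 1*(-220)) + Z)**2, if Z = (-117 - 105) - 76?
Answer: 32761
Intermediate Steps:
Z = -298 (Z = -222 - 76 = -298)
((-103 - 1*(-220)) + Z)**2 = ((-103 - 1*(-220)) - 298)**2 = ((-103 + 220) - 298)**2 = (117 - 298)**2 = (-181)**2 = 32761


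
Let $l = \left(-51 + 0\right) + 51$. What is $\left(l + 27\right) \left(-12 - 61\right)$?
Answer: $-1971$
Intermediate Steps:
$l = 0$ ($l = -51 + 51 = 0$)
$\left(l + 27\right) \left(-12 - 61\right) = \left(0 + 27\right) \left(-12 - 61\right) = 27 \left(-73\right) = -1971$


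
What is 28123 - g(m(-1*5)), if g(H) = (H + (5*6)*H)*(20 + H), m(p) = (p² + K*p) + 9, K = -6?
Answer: -138533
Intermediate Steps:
m(p) = 9 + p² - 6*p (m(p) = (p² - 6*p) + 9 = 9 + p² - 6*p)
g(H) = 31*H*(20 + H) (g(H) = (H + 30*H)*(20 + H) = (31*H)*(20 + H) = 31*H*(20 + H))
28123 - g(m(-1*5)) = 28123 - 31*(9 + (-1*5)² - (-6)*5)*(20 + (9 + (-1*5)² - (-6)*5)) = 28123 - 31*(9 + (-5)² - 6*(-5))*(20 + (9 + (-5)² - 6*(-5))) = 28123 - 31*(9 + 25 + 30)*(20 + (9 + 25 + 30)) = 28123 - 31*64*(20 + 64) = 28123 - 31*64*84 = 28123 - 1*166656 = 28123 - 166656 = -138533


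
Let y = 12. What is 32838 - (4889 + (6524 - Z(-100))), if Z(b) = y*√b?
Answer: 21425 + 120*I ≈ 21425.0 + 120.0*I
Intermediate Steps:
Z(b) = 12*√b
32838 - (4889 + (6524 - Z(-100))) = 32838 - (4889 + (6524 - 12*√(-100))) = 32838 - (4889 + (6524 - 12*10*I)) = 32838 - (4889 + (6524 - 120*I)) = 32838 - (11413 - 120*I) = 32838 + (-11413 + 120*I) = 21425 + 120*I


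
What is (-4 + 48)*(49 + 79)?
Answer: 5632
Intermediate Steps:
(-4 + 48)*(49 + 79) = 44*128 = 5632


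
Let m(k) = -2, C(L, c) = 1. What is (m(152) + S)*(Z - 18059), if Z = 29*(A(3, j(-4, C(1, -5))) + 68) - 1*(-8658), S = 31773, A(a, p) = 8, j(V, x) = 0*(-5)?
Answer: -228655887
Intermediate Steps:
j(V, x) = 0
Z = 10862 (Z = 29*(8 + 68) - 1*(-8658) = 29*76 + 8658 = 2204 + 8658 = 10862)
(m(152) + S)*(Z - 18059) = (-2 + 31773)*(10862 - 18059) = 31771*(-7197) = -228655887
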